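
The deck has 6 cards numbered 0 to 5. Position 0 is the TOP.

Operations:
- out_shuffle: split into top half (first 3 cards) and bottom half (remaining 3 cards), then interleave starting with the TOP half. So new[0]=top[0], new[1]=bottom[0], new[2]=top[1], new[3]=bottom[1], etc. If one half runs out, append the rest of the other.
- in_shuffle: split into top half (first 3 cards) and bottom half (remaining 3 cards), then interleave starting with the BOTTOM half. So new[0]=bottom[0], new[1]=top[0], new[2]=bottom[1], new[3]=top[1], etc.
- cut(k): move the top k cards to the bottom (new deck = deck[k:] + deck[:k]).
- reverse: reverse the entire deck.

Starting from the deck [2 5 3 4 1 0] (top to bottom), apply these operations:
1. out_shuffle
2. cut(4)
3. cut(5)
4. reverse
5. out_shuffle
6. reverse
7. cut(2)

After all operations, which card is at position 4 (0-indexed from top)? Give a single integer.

Answer: 1

Derivation:
After op 1 (out_shuffle): [2 4 5 1 3 0]
After op 2 (cut(4)): [3 0 2 4 5 1]
After op 3 (cut(5)): [1 3 0 2 4 5]
After op 4 (reverse): [5 4 2 0 3 1]
After op 5 (out_shuffle): [5 0 4 3 2 1]
After op 6 (reverse): [1 2 3 4 0 5]
After op 7 (cut(2)): [3 4 0 5 1 2]
Position 4: card 1.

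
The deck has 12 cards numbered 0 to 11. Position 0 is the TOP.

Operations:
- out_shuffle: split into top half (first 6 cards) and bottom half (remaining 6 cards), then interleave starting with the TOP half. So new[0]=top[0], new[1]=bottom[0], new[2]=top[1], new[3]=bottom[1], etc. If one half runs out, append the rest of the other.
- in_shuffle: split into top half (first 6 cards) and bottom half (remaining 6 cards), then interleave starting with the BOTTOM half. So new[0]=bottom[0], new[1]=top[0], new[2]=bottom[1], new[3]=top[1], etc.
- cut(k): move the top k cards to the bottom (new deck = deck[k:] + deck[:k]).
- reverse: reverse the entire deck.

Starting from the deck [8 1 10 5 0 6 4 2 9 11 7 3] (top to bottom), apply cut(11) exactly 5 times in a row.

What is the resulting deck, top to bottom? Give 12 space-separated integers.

Answer: 2 9 11 7 3 8 1 10 5 0 6 4

Derivation:
After op 1 (cut(11)): [3 8 1 10 5 0 6 4 2 9 11 7]
After op 2 (cut(11)): [7 3 8 1 10 5 0 6 4 2 9 11]
After op 3 (cut(11)): [11 7 3 8 1 10 5 0 6 4 2 9]
After op 4 (cut(11)): [9 11 7 3 8 1 10 5 0 6 4 2]
After op 5 (cut(11)): [2 9 11 7 3 8 1 10 5 0 6 4]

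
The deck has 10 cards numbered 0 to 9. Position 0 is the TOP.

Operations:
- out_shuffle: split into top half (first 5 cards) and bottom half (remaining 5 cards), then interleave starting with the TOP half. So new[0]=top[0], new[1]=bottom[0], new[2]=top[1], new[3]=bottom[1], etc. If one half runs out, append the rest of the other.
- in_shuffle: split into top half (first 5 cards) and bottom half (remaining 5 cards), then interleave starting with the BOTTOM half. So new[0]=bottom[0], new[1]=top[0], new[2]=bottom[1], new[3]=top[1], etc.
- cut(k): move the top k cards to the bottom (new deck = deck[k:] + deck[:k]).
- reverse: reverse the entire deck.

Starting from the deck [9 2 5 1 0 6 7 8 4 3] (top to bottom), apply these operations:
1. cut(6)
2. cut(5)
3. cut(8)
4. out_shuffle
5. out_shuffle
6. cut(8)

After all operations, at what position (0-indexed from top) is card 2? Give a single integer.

After op 1 (cut(6)): [7 8 4 3 9 2 5 1 0 6]
After op 2 (cut(5)): [2 5 1 0 6 7 8 4 3 9]
After op 3 (cut(8)): [3 9 2 5 1 0 6 7 8 4]
After op 4 (out_shuffle): [3 0 9 6 2 7 5 8 1 4]
After op 5 (out_shuffle): [3 7 0 5 9 8 6 1 2 4]
After op 6 (cut(8)): [2 4 3 7 0 5 9 8 6 1]
Card 2 is at position 0.

Answer: 0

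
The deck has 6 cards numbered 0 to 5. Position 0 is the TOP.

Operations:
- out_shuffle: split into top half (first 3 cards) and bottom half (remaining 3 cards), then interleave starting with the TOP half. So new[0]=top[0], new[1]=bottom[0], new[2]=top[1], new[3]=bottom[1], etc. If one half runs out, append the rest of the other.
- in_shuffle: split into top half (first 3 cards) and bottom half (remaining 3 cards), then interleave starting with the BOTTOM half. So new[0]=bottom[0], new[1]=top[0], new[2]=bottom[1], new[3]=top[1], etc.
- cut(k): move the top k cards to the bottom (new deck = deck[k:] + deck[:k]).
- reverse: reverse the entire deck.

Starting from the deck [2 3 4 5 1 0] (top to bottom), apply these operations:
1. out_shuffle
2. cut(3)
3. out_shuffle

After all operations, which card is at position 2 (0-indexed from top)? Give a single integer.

After op 1 (out_shuffle): [2 5 3 1 4 0]
After op 2 (cut(3)): [1 4 0 2 5 3]
After op 3 (out_shuffle): [1 2 4 5 0 3]
Position 2: card 4.

Answer: 4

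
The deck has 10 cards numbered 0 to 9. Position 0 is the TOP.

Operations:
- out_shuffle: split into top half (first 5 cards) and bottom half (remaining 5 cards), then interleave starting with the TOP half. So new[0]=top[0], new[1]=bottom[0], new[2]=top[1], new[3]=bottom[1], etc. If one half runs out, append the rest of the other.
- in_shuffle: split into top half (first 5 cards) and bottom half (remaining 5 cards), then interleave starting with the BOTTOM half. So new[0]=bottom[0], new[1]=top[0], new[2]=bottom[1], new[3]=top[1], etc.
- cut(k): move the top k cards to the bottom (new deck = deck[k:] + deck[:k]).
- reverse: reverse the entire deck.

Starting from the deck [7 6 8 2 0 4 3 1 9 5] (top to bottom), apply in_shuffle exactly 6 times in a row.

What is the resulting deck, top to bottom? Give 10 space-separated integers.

After op 1 (in_shuffle): [4 7 3 6 1 8 9 2 5 0]
After op 2 (in_shuffle): [8 4 9 7 2 3 5 6 0 1]
After op 3 (in_shuffle): [3 8 5 4 6 9 0 7 1 2]
After op 4 (in_shuffle): [9 3 0 8 7 5 1 4 2 6]
After op 5 (in_shuffle): [5 9 1 3 4 0 2 8 6 7]
After op 6 (in_shuffle): [0 5 2 9 8 1 6 3 7 4]

Answer: 0 5 2 9 8 1 6 3 7 4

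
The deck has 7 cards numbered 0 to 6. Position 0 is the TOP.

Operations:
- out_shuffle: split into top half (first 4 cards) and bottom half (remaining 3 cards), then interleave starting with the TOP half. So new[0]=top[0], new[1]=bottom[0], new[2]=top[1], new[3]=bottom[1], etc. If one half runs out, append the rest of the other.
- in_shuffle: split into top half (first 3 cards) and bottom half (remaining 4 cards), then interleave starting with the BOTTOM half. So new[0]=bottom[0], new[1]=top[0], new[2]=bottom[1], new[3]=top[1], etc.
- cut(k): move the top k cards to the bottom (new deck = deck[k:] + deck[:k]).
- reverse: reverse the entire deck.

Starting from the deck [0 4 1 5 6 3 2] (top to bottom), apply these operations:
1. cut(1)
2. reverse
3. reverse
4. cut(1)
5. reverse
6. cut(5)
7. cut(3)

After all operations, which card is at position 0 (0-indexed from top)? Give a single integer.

After op 1 (cut(1)): [4 1 5 6 3 2 0]
After op 2 (reverse): [0 2 3 6 5 1 4]
After op 3 (reverse): [4 1 5 6 3 2 0]
After op 4 (cut(1)): [1 5 6 3 2 0 4]
After op 5 (reverse): [4 0 2 3 6 5 1]
After op 6 (cut(5)): [5 1 4 0 2 3 6]
After op 7 (cut(3)): [0 2 3 6 5 1 4]
Position 0: card 0.

Answer: 0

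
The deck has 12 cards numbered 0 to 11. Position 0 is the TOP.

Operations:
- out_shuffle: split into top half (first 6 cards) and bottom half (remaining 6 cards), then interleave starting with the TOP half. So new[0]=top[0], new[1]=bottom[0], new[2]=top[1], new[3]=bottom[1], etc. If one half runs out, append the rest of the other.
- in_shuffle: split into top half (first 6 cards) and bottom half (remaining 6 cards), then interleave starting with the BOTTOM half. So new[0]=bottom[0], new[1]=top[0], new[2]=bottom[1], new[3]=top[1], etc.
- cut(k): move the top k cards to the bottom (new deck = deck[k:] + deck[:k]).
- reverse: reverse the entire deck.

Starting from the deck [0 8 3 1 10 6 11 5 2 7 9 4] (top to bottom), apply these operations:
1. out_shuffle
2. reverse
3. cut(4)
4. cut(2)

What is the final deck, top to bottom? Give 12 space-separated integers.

Answer: 2 3 5 8 11 0 4 6 9 10 7 1

Derivation:
After op 1 (out_shuffle): [0 11 8 5 3 2 1 7 10 9 6 4]
After op 2 (reverse): [4 6 9 10 7 1 2 3 5 8 11 0]
After op 3 (cut(4)): [7 1 2 3 5 8 11 0 4 6 9 10]
After op 4 (cut(2)): [2 3 5 8 11 0 4 6 9 10 7 1]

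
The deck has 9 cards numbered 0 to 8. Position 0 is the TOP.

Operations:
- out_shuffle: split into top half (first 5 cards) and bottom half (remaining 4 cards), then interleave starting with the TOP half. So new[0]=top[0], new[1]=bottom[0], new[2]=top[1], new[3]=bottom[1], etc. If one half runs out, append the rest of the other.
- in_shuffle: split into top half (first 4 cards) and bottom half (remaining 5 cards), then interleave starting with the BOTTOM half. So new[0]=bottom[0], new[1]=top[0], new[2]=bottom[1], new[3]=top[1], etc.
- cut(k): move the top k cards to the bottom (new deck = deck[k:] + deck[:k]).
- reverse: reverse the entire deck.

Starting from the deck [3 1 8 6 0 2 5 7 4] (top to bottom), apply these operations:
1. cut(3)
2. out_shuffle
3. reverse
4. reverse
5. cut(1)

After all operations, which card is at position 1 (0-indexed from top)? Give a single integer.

Answer: 0

Derivation:
After op 1 (cut(3)): [6 0 2 5 7 4 3 1 8]
After op 2 (out_shuffle): [6 4 0 3 2 1 5 8 7]
After op 3 (reverse): [7 8 5 1 2 3 0 4 6]
After op 4 (reverse): [6 4 0 3 2 1 5 8 7]
After op 5 (cut(1)): [4 0 3 2 1 5 8 7 6]
Position 1: card 0.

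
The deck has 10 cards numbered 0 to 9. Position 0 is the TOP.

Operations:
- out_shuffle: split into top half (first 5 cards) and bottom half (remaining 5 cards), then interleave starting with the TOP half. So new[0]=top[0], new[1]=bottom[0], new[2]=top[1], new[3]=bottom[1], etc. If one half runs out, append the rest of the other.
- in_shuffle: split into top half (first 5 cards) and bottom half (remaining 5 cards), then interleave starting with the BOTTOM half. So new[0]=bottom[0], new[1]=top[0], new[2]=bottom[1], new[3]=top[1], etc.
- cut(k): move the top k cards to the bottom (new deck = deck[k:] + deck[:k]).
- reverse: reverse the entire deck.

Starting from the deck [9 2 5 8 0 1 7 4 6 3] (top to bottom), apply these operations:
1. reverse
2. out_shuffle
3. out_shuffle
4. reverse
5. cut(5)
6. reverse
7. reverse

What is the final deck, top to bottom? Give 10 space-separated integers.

After op 1 (reverse): [3 6 4 7 1 0 8 5 2 9]
After op 2 (out_shuffle): [3 0 6 8 4 5 7 2 1 9]
After op 3 (out_shuffle): [3 5 0 7 6 2 8 1 4 9]
After op 4 (reverse): [9 4 1 8 2 6 7 0 5 3]
After op 5 (cut(5)): [6 7 0 5 3 9 4 1 8 2]
After op 6 (reverse): [2 8 1 4 9 3 5 0 7 6]
After op 7 (reverse): [6 7 0 5 3 9 4 1 8 2]

Answer: 6 7 0 5 3 9 4 1 8 2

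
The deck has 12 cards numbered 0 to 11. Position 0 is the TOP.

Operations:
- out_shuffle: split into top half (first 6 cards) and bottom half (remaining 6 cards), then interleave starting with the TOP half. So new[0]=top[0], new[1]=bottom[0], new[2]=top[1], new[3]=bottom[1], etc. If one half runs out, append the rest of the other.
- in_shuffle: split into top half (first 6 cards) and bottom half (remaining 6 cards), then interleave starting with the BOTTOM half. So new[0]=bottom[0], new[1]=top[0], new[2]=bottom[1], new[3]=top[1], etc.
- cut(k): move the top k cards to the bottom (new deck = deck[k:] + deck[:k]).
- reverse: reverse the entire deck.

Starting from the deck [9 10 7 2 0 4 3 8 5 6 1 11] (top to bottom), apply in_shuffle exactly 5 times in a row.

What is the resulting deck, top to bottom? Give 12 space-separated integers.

After op 1 (in_shuffle): [3 9 8 10 5 7 6 2 1 0 11 4]
After op 2 (in_shuffle): [6 3 2 9 1 8 0 10 11 5 4 7]
After op 3 (in_shuffle): [0 6 10 3 11 2 5 9 4 1 7 8]
After op 4 (in_shuffle): [5 0 9 6 4 10 1 3 7 11 8 2]
After op 5 (in_shuffle): [1 5 3 0 7 9 11 6 8 4 2 10]

Answer: 1 5 3 0 7 9 11 6 8 4 2 10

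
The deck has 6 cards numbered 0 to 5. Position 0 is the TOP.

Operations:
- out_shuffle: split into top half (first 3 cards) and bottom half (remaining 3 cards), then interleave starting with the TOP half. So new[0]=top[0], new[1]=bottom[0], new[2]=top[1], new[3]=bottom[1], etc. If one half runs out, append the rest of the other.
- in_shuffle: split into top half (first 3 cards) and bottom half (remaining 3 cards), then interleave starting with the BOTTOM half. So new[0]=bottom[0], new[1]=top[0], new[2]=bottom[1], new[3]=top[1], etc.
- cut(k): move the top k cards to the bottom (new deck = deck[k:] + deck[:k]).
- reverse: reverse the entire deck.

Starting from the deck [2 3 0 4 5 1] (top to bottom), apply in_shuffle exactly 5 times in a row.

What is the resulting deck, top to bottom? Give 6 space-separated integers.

After op 1 (in_shuffle): [4 2 5 3 1 0]
After op 2 (in_shuffle): [3 4 1 2 0 5]
After op 3 (in_shuffle): [2 3 0 4 5 1]
After op 4 (in_shuffle): [4 2 5 3 1 0]
After op 5 (in_shuffle): [3 4 1 2 0 5]

Answer: 3 4 1 2 0 5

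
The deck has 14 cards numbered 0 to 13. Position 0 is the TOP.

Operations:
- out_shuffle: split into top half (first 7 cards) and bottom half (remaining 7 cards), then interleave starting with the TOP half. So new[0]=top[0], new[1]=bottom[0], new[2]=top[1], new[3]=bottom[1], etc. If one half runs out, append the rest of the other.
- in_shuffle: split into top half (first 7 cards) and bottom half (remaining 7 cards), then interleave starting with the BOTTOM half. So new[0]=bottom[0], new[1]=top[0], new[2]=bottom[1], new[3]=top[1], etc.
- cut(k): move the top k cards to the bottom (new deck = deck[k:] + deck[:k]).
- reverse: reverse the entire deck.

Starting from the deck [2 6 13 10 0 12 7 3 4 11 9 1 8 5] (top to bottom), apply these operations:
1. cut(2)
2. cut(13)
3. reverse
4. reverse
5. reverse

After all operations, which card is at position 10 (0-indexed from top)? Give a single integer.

After op 1 (cut(2)): [13 10 0 12 7 3 4 11 9 1 8 5 2 6]
After op 2 (cut(13)): [6 13 10 0 12 7 3 4 11 9 1 8 5 2]
After op 3 (reverse): [2 5 8 1 9 11 4 3 7 12 0 10 13 6]
After op 4 (reverse): [6 13 10 0 12 7 3 4 11 9 1 8 5 2]
After op 5 (reverse): [2 5 8 1 9 11 4 3 7 12 0 10 13 6]
Position 10: card 0.

Answer: 0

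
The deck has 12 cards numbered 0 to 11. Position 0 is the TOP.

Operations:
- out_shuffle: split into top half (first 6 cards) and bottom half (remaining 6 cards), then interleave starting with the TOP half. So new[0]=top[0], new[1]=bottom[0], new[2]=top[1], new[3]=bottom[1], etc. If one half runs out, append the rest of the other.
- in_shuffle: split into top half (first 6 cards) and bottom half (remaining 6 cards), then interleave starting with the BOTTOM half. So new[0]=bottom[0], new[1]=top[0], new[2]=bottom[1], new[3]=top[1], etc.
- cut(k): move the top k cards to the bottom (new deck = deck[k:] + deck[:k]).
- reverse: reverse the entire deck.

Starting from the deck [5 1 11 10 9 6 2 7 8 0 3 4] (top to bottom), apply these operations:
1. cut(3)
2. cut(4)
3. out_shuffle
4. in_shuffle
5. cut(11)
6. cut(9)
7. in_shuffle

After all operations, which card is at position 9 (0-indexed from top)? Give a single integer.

After op 1 (cut(3)): [10 9 6 2 7 8 0 3 4 5 1 11]
After op 2 (cut(4)): [7 8 0 3 4 5 1 11 10 9 6 2]
After op 3 (out_shuffle): [7 1 8 11 0 10 3 9 4 6 5 2]
After op 4 (in_shuffle): [3 7 9 1 4 8 6 11 5 0 2 10]
After op 5 (cut(11)): [10 3 7 9 1 4 8 6 11 5 0 2]
After op 6 (cut(9)): [5 0 2 10 3 7 9 1 4 8 6 11]
After op 7 (in_shuffle): [9 5 1 0 4 2 8 10 6 3 11 7]
Position 9: card 3.

Answer: 3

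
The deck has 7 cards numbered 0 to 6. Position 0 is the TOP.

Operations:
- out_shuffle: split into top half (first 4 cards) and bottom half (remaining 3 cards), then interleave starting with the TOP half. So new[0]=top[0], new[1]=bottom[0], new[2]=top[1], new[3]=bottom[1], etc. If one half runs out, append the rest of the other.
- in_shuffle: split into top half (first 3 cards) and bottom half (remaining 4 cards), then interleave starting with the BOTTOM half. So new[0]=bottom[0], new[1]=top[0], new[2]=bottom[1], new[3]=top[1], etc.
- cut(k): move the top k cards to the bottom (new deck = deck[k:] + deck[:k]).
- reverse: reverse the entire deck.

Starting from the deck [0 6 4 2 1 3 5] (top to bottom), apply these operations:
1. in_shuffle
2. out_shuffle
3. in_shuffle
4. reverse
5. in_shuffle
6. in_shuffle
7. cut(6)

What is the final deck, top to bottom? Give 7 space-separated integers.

Answer: 4 0 3 2 6 5 1

Derivation:
After op 1 (in_shuffle): [2 0 1 6 3 4 5]
After op 2 (out_shuffle): [2 3 0 4 1 5 6]
After op 3 (in_shuffle): [4 2 1 3 5 0 6]
After op 4 (reverse): [6 0 5 3 1 2 4]
After op 5 (in_shuffle): [3 6 1 0 2 5 4]
After op 6 (in_shuffle): [0 3 2 6 5 1 4]
After op 7 (cut(6)): [4 0 3 2 6 5 1]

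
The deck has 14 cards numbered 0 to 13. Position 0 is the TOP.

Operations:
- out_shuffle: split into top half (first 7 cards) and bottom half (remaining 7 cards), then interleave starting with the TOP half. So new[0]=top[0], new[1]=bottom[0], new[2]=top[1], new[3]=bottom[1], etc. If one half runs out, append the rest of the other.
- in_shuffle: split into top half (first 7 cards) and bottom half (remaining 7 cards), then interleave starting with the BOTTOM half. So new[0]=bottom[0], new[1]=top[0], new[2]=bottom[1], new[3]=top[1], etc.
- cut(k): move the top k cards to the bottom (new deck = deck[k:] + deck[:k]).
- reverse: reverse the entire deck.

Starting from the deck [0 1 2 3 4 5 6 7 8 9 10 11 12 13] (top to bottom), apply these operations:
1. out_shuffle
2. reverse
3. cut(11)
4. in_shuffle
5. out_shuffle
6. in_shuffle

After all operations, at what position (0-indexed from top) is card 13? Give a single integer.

After op 1 (out_shuffle): [0 7 1 8 2 9 3 10 4 11 5 12 6 13]
After op 2 (reverse): [13 6 12 5 11 4 10 3 9 2 8 1 7 0]
After op 3 (cut(11)): [1 7 0 13 6 12 5 11 4 10 3 9 2 8]
After op 4 (in_shuffle): [11 1 4 7 10 0 3 13 9 6 2 12 8 5]
After op 5 (out_shuffle): [11 13 1 9 4 6 7 2 10 12 0 8 3 5]
After op 6 (in_shuffle): [2 11 10 13 12 1 0 9 8 4 3 6 5 7]
Card 13 is at position 3.

Answer: 3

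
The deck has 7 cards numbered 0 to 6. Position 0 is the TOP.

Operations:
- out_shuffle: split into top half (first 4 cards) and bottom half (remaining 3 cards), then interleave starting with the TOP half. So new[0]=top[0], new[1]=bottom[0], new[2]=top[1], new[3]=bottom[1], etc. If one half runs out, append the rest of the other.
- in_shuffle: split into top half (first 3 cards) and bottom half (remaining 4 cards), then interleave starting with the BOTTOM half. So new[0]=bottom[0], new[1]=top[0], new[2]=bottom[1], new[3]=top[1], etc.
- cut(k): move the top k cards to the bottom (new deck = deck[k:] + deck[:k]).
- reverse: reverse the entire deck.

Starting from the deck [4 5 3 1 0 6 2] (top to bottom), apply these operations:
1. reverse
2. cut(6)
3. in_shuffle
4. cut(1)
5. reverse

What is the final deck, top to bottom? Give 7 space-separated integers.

After op 1 (reverse): [2 6 0 1 3 5 4]
After op 2 (cut(6)): [4 2 6 0 1 3 5]
After op 3 (in_shuffle): [0 4 1 2 3 6 5]
After op 4 (cut(1)): [4 1 2 3 6 5 0]
After op 5 (reverse): [0 5 6 3 2 1 4]

Answer: 0 5 6 3 2 1 4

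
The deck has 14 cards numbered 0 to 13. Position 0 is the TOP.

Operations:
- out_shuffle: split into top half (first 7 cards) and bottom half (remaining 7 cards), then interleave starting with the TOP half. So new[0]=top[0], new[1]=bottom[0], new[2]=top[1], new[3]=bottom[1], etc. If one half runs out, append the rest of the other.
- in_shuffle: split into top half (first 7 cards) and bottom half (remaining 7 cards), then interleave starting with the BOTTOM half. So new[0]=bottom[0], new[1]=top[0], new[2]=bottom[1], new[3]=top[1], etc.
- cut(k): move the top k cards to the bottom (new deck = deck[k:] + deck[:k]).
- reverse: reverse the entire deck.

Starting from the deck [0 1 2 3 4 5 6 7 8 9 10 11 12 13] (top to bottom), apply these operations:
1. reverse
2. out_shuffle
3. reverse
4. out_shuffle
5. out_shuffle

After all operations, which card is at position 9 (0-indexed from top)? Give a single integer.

After op 1 (reverse): [13 12 11 10 9 8 7 6 5 4 3 2 1 0]
After op 2 (out_shuffle): [13 6 12 5 11 4 10 3 9 2 8 1 7 0]
After op 3 (reverse): [0 7 1 8 2 9 3 10 4 11 5 12 6 13]
After op 4 (out_shuffle): [0 10 7 4 1 11 8 5 2 12 9 6 3 13]
After op 5 (out_shuffle): [0 5 10 2 7 12 4 9 1 6 11 3 8 13]
Position 9: card 6.

Answer: 6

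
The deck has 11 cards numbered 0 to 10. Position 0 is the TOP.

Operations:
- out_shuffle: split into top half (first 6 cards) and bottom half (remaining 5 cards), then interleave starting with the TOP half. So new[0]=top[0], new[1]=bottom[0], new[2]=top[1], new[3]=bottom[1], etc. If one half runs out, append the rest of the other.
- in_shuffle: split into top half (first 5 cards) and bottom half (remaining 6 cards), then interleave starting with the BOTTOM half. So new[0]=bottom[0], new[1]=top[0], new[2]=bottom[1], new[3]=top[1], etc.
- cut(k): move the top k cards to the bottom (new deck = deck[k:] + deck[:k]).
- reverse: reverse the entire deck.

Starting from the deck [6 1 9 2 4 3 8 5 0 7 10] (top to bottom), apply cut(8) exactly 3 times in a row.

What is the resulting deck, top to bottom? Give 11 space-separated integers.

After op 1 (cut(8)): [0 7 10 6 1 9 2 4 3 8 5]
After op 2 (cut(8)): [3 8 5 0 7 10 6 1 9 2 4]
After op 3 (cut(8)): [9 2 4 3 8 5 0 7 10 6 1]

Answer: 9 2 4 3 8 5 0 7 10 6 1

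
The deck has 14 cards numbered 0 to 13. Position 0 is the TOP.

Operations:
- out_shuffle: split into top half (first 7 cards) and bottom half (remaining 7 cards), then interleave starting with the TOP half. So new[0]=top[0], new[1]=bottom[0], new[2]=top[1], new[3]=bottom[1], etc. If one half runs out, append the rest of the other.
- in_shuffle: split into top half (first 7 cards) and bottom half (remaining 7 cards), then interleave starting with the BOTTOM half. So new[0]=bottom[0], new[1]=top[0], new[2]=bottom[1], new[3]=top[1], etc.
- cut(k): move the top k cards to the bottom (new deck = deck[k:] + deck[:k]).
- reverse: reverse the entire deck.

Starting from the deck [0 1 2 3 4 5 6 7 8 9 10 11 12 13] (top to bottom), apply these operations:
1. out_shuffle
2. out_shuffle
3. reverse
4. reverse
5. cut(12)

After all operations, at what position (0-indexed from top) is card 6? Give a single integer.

Answer: 13

Derivation:
After op 1 (out_shuffle): [0 7 1 8 2 9 3 10 4 11 5 12 6 13]
After op 2 (out_shuffle): [0 10 7 4 1 11 8 5 2 12 9 6 3 13]
After op 3 (reverse): [13 3 6 9 12 2 5 8 11 1 4 7 10 0]
After op 4 (reverse): [0 10 7 4 1 11 8 5 2 12 9 6 3 13]
After op 5 (cut(12)): [3 13 0 10 7 4 1 11 8 5 2 12 9 6]
Card 6 is at position 13.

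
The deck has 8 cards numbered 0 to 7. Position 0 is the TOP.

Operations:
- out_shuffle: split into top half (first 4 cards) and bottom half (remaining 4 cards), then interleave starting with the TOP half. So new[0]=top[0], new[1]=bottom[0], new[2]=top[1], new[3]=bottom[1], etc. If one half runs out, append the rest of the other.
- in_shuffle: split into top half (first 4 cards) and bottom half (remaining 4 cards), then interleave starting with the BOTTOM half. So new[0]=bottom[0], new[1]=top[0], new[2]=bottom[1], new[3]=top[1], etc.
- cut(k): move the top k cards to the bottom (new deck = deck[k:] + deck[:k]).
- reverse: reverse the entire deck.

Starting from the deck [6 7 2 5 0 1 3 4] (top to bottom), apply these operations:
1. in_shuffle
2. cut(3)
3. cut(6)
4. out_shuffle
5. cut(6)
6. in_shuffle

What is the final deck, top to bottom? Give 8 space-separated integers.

Answer: 1 3 4 0 7 6 5 2

Derivation:
After op 1 (in_shuffle): [0 6 1 7 3 2 4 5]
After op 2 (cut(3)): [7 3 2 4 5 0 6 1]
After op 3 (cut(6)): [6 1 7 3 2 4 5 0]
After op 4 (out_shuffle): [6 2 1 4 7 5 3 0]
After op 5 (cut(6)): [3 0 6 2 1 4 7 5]
After op 6 (in_shuffle): [1 3 4 0 7 6 5 2]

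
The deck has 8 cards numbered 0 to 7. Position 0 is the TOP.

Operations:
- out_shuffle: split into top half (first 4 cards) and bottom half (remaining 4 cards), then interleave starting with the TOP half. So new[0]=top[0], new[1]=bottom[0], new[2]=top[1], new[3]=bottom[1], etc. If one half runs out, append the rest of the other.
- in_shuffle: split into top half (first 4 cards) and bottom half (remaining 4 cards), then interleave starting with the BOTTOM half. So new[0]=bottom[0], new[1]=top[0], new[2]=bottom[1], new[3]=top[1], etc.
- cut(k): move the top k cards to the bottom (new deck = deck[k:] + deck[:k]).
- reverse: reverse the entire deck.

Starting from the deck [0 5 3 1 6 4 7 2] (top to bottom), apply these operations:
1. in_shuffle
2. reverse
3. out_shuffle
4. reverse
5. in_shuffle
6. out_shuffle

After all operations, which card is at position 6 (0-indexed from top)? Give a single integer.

After op 1 (in_shuffle): [6 0 4 5 7 3 2 1]
After op 2 (reverse): [1 2 3 7 5 4 0 6]
After op 3 (out_shuffle): [1 5 2 4 3 0 7 6]
After op 4 (reverse): [6 7 0 3 4 2 5 1]
After op 5 (in_shuffle): [4 6 2 7 5 0 1 3]
After op 6 (out_shuffle): [4 5 6 0 2 1 7 3]
Position 6: card 7.

Answer: 7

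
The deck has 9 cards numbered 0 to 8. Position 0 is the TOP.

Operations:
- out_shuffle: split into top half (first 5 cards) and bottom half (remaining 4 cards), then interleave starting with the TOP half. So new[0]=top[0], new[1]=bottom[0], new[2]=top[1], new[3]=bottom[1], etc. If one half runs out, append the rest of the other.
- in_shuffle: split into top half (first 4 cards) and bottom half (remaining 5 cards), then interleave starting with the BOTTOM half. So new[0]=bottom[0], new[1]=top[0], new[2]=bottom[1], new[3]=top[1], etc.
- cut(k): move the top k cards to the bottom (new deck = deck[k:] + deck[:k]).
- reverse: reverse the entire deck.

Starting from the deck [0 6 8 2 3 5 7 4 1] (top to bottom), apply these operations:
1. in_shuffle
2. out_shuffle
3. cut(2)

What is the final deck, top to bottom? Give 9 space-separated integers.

After op 1 (in_shuffle): [3 0 5 6 7 8 4 2 1]
After op 2 (out_shuffle): [3 8 0 4 5 2 6 1 7]
After op 3 (cut(2)): [0 4 5 2 6 1 7 3 8]

Answer: 0 4 5 2 6 1 7 3 8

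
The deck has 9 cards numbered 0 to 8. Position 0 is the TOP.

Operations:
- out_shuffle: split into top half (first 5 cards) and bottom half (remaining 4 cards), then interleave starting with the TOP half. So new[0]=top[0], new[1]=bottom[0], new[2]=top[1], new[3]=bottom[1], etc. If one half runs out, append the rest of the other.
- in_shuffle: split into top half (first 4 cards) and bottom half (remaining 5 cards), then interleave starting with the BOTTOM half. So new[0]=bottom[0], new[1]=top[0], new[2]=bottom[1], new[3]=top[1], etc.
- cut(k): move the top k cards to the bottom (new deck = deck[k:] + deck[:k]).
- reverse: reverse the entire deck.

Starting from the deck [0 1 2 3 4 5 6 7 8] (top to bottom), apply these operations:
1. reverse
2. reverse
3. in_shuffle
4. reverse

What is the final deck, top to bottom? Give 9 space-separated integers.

Answer: 8 3 7 2 6 1 5 0 4

Derivation:
After op 1 (reverse): [8 7 6 5 4 3 2 1 0]
After op 2 (reverse): [0 1 2 3 4 5 6 7 8]
After op 3 (in_shuffle): [4 0 5 1 6 2 7 3 8]
After op 4 (reverse): [8 3 7 2 6 1 5 0 4]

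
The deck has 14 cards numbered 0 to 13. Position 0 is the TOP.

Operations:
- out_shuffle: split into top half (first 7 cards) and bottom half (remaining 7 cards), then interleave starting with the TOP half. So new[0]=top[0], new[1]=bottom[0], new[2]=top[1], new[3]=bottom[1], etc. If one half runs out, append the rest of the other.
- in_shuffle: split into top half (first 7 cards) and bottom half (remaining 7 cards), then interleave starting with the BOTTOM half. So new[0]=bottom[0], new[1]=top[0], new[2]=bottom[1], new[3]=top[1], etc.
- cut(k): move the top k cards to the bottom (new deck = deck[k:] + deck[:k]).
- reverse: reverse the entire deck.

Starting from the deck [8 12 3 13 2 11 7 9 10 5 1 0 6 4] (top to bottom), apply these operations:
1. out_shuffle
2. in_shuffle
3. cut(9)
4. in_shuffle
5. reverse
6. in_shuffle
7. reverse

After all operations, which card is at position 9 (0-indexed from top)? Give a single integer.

Answer: 0

Derivation:
After op 1 (out_shuffle): [8 9 12 10 3 5 13 1 2 0 11 6 7 4]
After op 2 (in_shuffle): [1 8 2 9 0 12 11 10 6 3 7 5 4 13]
After op 3 (cut(9)): [3 7 5 4 13 1 8 2 9 0 12 11 10 6]
After op 4 (in_shuffle): [2 3 9 7 0 5 12 4 11 13 10 1 6 8]
After op 5 (reverse): [8 6 1 10 13 11 4 12 5 0 7 9 3 2]
After op 6 (in_shuffle): [12 8 5 6 0 1 7 10 9 13 3 11 2 4]
After op 7 (reverse): [4 2 11 3 13 9 10 7 1 0 6 5 8 12]
Position 9: card 0.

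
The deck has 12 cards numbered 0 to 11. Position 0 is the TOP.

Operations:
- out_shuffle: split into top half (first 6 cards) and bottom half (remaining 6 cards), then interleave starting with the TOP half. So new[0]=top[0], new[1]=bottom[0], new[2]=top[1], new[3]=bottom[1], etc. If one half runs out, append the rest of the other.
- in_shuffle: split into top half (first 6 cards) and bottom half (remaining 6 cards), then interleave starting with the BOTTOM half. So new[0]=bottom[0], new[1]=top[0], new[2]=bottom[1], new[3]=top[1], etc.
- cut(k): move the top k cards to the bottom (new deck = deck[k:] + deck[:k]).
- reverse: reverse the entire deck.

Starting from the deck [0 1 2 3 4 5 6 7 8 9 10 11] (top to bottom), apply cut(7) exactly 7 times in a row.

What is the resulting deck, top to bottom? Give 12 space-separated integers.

After op 1 (cut(7)): [7 8 9 10 11 0 1 2 3 4 5 6]
After op 2 (cut(7)): [2 3 4 5 6 7 8 9 10 11 0 1]
After op 3 (cut(7)): [9 10 11 0 1 2 3 4 5 6 7 8]
After op 4 (cut(7)): [4 5 6 7 8 9 10 11 0 1 2 3]
After op 5 (cut(7)): [11 0 1 2 3 4 5 6 7 8 9 10]
After op 6 (cut(7)): [6 7 8 9 10 11 0 1 2 3 4 5]
After op 7 (cut(7)): [1 2 3 4 5 6 7 8 9 10 11 0]

Answer: 1 2 3 4 5 6 7 8 9 10 11 0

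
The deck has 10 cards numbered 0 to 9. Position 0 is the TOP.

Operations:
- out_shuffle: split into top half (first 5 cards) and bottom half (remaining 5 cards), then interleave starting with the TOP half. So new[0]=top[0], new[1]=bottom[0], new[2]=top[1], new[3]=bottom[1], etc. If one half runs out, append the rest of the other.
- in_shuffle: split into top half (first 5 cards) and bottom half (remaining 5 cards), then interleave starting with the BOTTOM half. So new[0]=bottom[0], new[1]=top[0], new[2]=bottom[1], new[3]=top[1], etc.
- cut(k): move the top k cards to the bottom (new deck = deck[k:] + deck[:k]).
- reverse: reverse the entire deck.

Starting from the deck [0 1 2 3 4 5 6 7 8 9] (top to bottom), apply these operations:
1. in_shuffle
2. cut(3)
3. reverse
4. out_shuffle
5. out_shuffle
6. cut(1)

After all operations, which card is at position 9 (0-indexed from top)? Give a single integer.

After op 1 (in_shuffle): [5 0 6 1 7 2 8 3 9 4]
After op 2 (cut(3)): [1 7 2 8 3 9 4 5 0 6]
After op 3 (reverse): [6 0 5 4 9 3 8 2 7 1]
After op 4 (out_shuffle): [6 3 0 8 5 2 4 7 9 1]
After op 5 (out_shuffle): [6 2 3 4 0 7 8 9 5 1]
After op 6 (cut(1)): [2 3 4 0 7 8 9 5 1 6]
Position 9: card 6.

Answer: 6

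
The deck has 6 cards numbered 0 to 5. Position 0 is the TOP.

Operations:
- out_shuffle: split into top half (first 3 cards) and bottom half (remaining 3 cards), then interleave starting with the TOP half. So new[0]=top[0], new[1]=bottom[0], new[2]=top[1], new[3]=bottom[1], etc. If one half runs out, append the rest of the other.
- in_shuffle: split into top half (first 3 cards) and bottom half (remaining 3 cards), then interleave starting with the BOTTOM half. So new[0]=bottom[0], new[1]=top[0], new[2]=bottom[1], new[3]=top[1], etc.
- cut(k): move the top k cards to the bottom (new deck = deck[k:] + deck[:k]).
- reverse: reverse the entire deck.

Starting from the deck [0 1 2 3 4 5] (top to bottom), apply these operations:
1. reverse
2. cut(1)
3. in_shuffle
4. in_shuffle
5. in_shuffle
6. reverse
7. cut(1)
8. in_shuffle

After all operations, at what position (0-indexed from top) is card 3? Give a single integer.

After op 1 (reverse): [5 4 3 2 1 0]
After op 2 (cut(1)): [4 3 2 1 0 5]
After op 3 (in_shuffle): [1 4 0 3 5 2]
After op 4 (in_shuffle): [3 1 5 4 2 0]
After op 5 (in_shuffle): [4 3 2 1 0 5]
After op 6 (reverse): [5 0 1 2 3 4]
After op 7 (cut(1)): [0 1 2 3 4 5]
After op 8 (in_shuffle): [3 0 4 1 5 2]
Card 3 is at position 0.

Answer: 0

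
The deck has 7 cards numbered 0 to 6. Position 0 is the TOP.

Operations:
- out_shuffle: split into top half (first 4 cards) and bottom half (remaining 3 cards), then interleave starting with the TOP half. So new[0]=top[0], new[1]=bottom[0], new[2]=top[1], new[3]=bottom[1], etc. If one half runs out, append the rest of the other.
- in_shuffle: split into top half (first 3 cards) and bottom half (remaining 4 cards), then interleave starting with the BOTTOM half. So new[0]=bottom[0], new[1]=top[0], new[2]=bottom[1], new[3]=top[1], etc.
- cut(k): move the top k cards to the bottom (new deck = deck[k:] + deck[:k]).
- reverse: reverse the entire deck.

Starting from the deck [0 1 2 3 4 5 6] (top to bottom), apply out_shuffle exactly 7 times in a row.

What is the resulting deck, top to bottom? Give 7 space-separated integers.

Answer: 0 4 1 5 2 6 3

Derivation:
After op 1 (out_shuffle): [0 4 1 5 2 6 3]
After op 2 (out_shuffle): [0 2 4 6 1 3 5]
After op 3 (out_shuffle): [0 1 2 3 4 5 6]
After op 4 (out_shuffle): [0 4 1 5 2 6 3]
After op 5 (out_shuffle): [0 2 4 6 1 3 5]
After op 6 (out_shuffle): [0 1 2 3 4 5 6]
After op 7 (out_shuffle): [0 4 1 5 2 6 3]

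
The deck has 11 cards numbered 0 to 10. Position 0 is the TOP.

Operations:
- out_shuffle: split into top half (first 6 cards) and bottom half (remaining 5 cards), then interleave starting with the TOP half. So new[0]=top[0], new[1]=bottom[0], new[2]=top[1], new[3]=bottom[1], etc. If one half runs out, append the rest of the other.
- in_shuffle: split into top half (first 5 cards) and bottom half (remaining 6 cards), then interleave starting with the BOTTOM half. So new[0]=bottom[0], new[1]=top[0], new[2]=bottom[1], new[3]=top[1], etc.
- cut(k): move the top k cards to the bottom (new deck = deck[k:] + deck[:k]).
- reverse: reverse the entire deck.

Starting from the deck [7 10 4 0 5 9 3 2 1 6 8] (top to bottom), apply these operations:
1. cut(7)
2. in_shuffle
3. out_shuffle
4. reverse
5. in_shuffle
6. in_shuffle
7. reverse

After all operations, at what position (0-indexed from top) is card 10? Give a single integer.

Answer: 0

Derivation:
After op 1 (cut(7)): [2 1 6 8 7 10 4 0 5 9 3]
After op 2 (in_shuffle): [10 2 4 1 0 6 5 8 9 7 3]
After op 3 (out_shuffle): [10 5 2 8 4 9 1 7 0 3 6]
After op 4 (reverse): [6 3 0 7 1 9 4 8 2 5 10]
After op 5 (in_shuffle): [9 6 4 3 8 0 2 7 5 1 10]
After op 6 (in_shuffle): [0 9 2 6 7 4 5 3 1 8 10]
After op 7 (reverse): [10 8 1 3 5 4 7 6 2 9 0]
Card 10 is at position 0.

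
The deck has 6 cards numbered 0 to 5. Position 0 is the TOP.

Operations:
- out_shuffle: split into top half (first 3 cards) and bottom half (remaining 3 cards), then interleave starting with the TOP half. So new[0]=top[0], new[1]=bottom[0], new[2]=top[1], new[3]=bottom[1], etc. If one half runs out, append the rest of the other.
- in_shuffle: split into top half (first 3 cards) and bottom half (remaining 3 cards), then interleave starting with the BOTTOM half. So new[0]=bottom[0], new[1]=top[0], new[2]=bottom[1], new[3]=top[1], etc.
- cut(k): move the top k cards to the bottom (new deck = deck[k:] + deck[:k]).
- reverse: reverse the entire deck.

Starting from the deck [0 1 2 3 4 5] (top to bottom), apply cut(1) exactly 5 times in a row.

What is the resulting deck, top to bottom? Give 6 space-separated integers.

After op 1 (cut(1)): [1 2 3 4 5 0]
After op 2 (cut(1)): [2 3 4 5 0 1]
After op 3 (cut(1)): [3 4 5 0 1 2]
After op 4 (cut(1)): [4 5 0 1 2 3]
After op 5 (cut(1)): [5 0 1 2 3 4]

Answer: 5 0 1 2 3 4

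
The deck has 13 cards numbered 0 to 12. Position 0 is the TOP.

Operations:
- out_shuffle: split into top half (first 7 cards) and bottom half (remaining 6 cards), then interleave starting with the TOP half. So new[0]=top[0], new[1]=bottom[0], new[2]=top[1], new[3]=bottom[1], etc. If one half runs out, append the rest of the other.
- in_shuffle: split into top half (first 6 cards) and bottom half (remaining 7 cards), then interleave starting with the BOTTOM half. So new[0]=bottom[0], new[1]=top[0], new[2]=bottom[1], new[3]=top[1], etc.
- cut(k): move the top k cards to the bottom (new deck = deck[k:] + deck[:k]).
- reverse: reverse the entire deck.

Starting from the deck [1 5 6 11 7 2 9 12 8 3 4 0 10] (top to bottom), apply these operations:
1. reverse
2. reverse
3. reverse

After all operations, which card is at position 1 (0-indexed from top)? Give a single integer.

After op 1 (reverse): [10 0 4 3 8 12 9 2 7 11 6 5 1]
After op 2 (reverse): [1 5 6 11 7 2 9 12 8 3 4 0 10]
After op 3 (reverse): [10 0 4 3 8 12 9 2 7 11 6 5 1]
Position 1: card 0.

Answer: 0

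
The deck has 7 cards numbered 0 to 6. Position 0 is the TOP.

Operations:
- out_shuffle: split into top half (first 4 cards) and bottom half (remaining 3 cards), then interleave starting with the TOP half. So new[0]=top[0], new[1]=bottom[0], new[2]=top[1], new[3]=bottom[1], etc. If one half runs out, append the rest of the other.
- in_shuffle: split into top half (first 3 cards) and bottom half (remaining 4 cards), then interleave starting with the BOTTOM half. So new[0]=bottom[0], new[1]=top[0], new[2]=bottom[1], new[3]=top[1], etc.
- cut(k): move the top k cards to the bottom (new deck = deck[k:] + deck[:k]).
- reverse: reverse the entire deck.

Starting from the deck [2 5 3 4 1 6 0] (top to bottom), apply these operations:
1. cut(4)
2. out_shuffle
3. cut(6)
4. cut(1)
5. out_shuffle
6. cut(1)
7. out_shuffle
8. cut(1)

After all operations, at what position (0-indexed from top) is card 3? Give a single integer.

Answer: 2

Derivation:
After op 1 (cut(4)): [1 6 0 2 5 3 4]
After op 2 (out_shuffle): [1 5 6 3 0 4 2]
After op 3 (cut(6)): [2 1 5 6 3 0 4]
After op 4 (cut(1)): [1 5 6 3 0 4 2]
After op 5 (out_shuffle): [1 0 5 4 6 2 3]
After op 6 (cut(1)): [0 5 4 6 2 3 1]
After op 7 (out_shuffle): [0 2 5 3 4 1 6]
After op 8 (cut(1)): [2 5 3 4 1 6 0]
Card 3 is at position 2.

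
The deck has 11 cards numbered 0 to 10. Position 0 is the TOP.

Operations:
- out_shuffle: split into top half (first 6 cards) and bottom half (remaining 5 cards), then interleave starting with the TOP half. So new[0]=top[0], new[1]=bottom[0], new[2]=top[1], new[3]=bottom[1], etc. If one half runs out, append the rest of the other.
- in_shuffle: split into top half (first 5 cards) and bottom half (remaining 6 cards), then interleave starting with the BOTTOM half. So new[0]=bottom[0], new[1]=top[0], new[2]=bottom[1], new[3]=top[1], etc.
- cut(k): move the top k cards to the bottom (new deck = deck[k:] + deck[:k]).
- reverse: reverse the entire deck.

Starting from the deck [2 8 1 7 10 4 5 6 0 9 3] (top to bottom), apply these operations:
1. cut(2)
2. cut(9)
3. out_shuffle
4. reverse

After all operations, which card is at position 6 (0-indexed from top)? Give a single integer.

Answer: 1

Derivation:
After op 1 (cut(2)): [1 7 10 4 5 6 0 9 3 2 8]
After op 2 (cut(9)): [2 8 1 7 10 4 5 6 0 9 3]
After op 3 (out_shuffle): [2 5 8 6 1 0 7 9 10 3 4]
After op 4 (reverse): [4 3 10 9 7 0 1 6 8 5 2]
Position 6: card 1.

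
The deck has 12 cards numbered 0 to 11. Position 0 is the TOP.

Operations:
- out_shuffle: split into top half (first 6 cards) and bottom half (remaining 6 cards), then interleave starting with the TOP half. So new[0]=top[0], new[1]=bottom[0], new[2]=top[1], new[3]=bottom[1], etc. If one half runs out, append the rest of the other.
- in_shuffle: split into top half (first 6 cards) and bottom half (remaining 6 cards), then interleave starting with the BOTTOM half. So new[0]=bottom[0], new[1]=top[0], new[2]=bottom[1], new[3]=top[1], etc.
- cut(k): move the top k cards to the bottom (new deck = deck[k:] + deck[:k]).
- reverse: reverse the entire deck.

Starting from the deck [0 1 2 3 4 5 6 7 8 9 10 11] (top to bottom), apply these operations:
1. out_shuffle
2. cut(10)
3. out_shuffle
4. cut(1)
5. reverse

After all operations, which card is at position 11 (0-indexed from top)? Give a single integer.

Answer: 2

Derivation:
After op 1 (out_shuffle): [0 6 1 7 2 8 3 9 4 10 5 11]
After op 2 (cut(10)): [5 11 0 6 1 7 2 8 3 9 4 10]
After op 3 (out_shuffle): [5 2 11 8 0 3 6 9 1 4 7 10]
After op 4 (cut(1)): [2 11 8 0 3 6 9 1 4 7 10 5]
After op 5 (reverse): [5 10 7 4 1 9 6 3 0 8 11 2]
Position 11: card 2.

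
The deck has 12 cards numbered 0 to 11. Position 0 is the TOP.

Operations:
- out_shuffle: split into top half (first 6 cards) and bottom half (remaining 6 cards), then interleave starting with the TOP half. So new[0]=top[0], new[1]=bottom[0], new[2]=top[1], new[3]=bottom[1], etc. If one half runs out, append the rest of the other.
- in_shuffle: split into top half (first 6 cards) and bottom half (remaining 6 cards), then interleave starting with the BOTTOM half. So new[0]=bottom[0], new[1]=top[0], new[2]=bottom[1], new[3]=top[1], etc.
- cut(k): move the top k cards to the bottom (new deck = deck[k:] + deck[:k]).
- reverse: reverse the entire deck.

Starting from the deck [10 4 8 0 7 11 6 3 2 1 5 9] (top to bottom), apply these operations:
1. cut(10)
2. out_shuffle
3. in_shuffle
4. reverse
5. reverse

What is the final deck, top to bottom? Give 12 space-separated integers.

After op 1 (cut(10)): [5 9 10 4 8 0 7 11 6 3 2 1]
After op 2 (out_shuffle): [5 7 9 11 10 6 4 3 8 2 0 1]
After op 3 (in_shuffle): [4 5 3 7 8 9 2 11 0 10 1 6]
After op 4 (reverse): [6 1 10 0 11 2 9 8 7 3 5 4]
After op 5 (reverse): [4 5 3 7 8 9 2 11 0 10 1 6]

Answer: 4 5 3 7 8 9 2 11 0 10 1 6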